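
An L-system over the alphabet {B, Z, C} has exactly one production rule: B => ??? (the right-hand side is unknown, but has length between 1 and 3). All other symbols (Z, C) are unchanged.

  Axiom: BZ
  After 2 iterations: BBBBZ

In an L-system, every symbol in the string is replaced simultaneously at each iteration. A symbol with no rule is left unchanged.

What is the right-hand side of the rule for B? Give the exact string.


Answer: BB

Derivation:
Trying B => BB:
  Step 0: BZ
  Step 1: BBZ
  Step 2: BBBBZ
Matches the given result.


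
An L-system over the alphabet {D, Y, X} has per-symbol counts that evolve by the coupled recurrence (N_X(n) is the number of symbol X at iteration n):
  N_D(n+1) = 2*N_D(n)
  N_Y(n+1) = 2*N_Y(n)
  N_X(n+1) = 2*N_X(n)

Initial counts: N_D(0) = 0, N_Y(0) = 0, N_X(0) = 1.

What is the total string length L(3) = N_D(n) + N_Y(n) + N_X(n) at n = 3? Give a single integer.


Step 0: N_D=0, N_Y=0, N_X=1, L=1
Step 1: N_D=0, N_Y=0, N_X=2, L=2
Step 2: N_D=0, N_Y=0, N_X=4, L=4
Step 3: N_D=0, N_Y=0, N_X=8, L=8

Answer: 8


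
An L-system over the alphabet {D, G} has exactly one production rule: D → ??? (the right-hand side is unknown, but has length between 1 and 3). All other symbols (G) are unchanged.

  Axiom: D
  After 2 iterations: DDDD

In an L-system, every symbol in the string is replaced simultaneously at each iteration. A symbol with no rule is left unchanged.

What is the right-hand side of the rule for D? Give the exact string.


Answer: DD

Derivation:
Trying D → DD:
  Step 0: D
  Step 1: DD
  Step 2: DDDD
Matches the given result.


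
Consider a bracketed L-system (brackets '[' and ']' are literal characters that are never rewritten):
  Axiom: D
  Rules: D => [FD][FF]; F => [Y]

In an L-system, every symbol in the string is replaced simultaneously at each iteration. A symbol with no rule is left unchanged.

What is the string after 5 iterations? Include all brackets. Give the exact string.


Answer: [[Y][[Y][[Y][[Y][FD][FF]][[Y][Y]]][[Y][Y]]][[Y][Y]]][[Y][Y]]

Derivation:
Step 0: D
Step 1: [FD][FF]
Step 2: [[Y][FD][FF]][[Y][Y]]
Step 3: [[Y][[Y][FD][FF]][[Y][Y]]][[Y][Y]]
Step 4: [[Y][[Y][[Y][FD][FF]][[Y][Y]]][[Y][Y]]][[Y][Y]]
Step 5: [[Y][[Y][[Y][[Y][FD][FF]][[Y][Y]]][[Y][Y]]][[Y][Y]]][[Y][Y]]


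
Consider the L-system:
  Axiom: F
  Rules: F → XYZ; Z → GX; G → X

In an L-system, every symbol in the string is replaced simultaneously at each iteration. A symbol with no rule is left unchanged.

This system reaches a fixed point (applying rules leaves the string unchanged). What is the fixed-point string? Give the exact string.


Answer: XYXX

Derivation:
Step 0: F
Step 1: XYZ
Step 2: XYGX
Step 3: XYXX
Step 4: XYXX  (unchanged — fixed point at step 3)


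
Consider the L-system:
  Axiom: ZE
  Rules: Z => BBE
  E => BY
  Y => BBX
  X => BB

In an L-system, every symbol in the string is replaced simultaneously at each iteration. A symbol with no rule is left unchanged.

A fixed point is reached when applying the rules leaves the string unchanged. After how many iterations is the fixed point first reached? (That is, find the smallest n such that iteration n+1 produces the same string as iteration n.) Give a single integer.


Step 0: ZE
Step 1: BBEBY
Step 2: BBBYBBBX
Step 3: BBBBBXBBBBB
Step 4: BBBBBBBBBBBB
Step 5: BBBBBBBBBBBB  (unchanged — fixed point at step 4)

Answer: 4


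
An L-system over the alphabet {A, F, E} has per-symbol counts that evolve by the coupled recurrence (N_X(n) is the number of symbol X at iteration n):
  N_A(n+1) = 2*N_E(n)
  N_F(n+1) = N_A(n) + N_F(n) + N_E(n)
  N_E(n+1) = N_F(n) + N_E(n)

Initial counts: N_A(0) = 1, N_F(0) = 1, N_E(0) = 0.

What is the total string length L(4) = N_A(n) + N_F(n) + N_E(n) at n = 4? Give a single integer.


Answer: 46

Derivation:
Step 0: N_A=1, N_F=1, N_E=0, L=2
Step 1: N_A=0, N_F=2, N_E=1, L=3
Step 2: N_A=2, N_F=3, N_E=3, L=8
Step 3: N_A=6, N_F=8, N_E=6, L=20
Step 4: N_A=12, N_F=20, N_E=14, L=46


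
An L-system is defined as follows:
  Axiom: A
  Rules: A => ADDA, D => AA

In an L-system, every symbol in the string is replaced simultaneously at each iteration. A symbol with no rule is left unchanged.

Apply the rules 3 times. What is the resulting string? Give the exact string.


Answer: ADDAAAAAADDAADDAADDAADDAADDAADDAAAAAADDA

Derivation:
Step 0: A
Step 1: ADDA
Step 2: ADDAAAAAADDA
Step 3: ADDAAAAAADDAADDAADDAADDAADDAADDAAAAAADDA


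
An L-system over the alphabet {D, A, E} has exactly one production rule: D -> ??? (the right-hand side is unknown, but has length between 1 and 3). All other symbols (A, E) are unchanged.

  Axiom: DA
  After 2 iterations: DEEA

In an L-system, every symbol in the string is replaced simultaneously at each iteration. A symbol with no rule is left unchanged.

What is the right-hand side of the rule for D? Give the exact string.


Answer: DE

Derivation:
Trying D -> DE:
  Step 0: DA
  Step 1: DEA
  Step 2: DEEA
Matches the given result.


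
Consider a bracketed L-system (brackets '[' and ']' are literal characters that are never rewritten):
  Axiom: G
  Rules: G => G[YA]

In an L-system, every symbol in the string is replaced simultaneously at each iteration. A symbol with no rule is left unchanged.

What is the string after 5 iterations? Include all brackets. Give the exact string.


Step 0: G
Step 1: G[YA]
Step 2: G[YA][YA]
Step 3: G[YA][YA][YA]
Step 4: G[YA][YA][YA][YA]
Step 5: G[YA][YA][YA][YA][YA]

Answer: G[YA][YA][YA][YA][YA]


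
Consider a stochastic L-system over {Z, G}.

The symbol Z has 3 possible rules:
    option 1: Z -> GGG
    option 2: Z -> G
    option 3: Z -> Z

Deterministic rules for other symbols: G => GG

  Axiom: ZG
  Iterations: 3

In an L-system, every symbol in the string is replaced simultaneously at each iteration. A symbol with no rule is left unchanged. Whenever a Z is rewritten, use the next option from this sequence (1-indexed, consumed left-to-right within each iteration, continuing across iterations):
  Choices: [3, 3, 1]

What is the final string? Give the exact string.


Step 0: ZG
Step 1: ZGG  (used choices [3])
Step 2: ZGGGG  (used choices [3])
Step 3: GGGGGGGGGGG  (used choices [1])

Answer: GGGGGGGGGGG


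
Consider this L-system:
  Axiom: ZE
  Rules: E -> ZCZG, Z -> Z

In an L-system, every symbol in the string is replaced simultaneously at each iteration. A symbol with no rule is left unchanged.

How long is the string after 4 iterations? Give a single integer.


Answer: 5

Derivation:
Step 0: length = 2
Step 1: length = 5
Step 2: length = 5
Step 3: length = 5
Step 4: length = 5


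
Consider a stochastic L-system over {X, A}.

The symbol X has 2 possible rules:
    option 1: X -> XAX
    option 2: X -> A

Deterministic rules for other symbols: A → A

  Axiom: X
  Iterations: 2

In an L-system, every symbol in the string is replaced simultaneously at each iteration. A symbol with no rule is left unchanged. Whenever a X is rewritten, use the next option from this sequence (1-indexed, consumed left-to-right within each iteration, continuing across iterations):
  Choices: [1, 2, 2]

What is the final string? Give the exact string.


Step 0: X
Step 1: XAX  (used choices [1])
Step 2: AAA  (used choices [2, 2])

Answer: AAA


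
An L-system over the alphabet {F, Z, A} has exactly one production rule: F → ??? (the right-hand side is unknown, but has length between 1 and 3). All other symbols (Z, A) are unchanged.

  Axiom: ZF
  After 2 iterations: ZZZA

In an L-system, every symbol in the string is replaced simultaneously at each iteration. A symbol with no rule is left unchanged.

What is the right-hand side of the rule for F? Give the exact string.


Answer: ZZA

Derivation:
Trying F → ZZA:
  Step 0: ZF
  Step 1: ZZZA
  Step 2: ZZZA
Matches the given result.


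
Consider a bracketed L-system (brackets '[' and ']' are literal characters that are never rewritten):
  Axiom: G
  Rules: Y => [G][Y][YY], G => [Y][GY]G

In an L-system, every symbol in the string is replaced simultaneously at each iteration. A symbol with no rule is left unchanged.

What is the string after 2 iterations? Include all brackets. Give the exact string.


Step 0: G
Step 1: [Y][GY]G
Step 2: [[G][Y][YY]][[Y][GY]G[G][Y][YY]][Y][GY]G

Answer: [[G][Y][YY]][[Y][GY]G[G][Y][YY]][Y][GY]G


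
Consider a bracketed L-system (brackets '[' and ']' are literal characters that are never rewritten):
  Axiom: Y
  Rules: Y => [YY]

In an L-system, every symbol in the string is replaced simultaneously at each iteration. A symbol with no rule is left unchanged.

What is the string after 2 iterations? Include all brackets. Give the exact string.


Answer: [[YY][YY]]

Derivation:
Step 0: Y
Step 1: [YY]
Step 2: [[YY][YY]]


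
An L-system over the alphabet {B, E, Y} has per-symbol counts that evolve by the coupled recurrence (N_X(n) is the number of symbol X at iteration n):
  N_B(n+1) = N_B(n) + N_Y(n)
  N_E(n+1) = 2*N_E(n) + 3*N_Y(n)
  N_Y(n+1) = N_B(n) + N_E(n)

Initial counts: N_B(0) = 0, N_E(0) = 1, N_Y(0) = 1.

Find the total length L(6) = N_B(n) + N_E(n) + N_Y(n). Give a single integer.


Answer: 2040

Derivation:
Step 0: N_B=0, N_E=1, N_Y=1, L=2
Step 1: N_B=1, N_E=5, N_Y=1, L=7
Step 2: N_B=2, N_E=13, N_Y=6, L=21
Step 3: N_B=8, N_E=44, N_Y=15, L=67
Step 4: N_B=23, N_E=133, N_Y=52, L=208
Step 5: N_B=75, N_E=422, N_Y=156, L=653
Step 6: N_B=231, N_E=1312, N_Y=497, L=2040


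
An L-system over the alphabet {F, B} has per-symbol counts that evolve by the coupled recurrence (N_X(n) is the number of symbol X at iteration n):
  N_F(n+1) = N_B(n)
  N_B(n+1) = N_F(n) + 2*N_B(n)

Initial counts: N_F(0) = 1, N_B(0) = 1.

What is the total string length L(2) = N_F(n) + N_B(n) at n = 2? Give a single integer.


Step 0: N_F=1, N_B=1, L=2
Step 1: N_F=1, N_B=3, L=4
Step 2: N_F=3, N_B=7, L=10

Answer: 10


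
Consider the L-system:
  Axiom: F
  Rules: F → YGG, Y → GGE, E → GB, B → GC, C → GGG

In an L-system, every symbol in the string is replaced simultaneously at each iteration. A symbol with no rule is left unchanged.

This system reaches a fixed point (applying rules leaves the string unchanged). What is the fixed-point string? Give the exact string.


Answer: GGGGGGGGG

Derivation:
Step 0: F
Step 1: YGG
Step 2: GGEGG
Step 3: GGGBGG
Step 4: GGGGCGG
Step 5: GGGGGGGGG
Step 6: GGGGGGGGG  (unchanged — fixed point at step 5)


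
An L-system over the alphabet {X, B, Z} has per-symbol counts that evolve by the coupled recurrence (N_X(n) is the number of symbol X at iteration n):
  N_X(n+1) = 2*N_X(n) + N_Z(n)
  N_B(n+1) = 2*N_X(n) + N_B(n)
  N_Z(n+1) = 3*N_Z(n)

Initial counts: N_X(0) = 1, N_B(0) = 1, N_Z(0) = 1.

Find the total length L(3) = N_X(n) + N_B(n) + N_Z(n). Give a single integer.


Answer: 81

Derivation:
Step 0: N_X=1, N_B=1, N_Z=1, L=3
Step 1: N_X=3, N_B=3, N_Z=3, L=9
Step 2: N_X=9, N_B=9, N_Z=9, L=27
Step 3: N_X=27, N_B=27, N_Z=27, L=81


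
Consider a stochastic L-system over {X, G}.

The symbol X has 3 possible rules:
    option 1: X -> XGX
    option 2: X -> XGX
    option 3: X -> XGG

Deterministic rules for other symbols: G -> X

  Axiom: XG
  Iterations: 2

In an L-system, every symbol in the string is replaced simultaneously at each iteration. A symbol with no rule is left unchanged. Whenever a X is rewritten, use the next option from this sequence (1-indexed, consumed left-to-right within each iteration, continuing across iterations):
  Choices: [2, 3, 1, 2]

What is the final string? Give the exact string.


Answer: XGGXXGXXGX

Derivation:
Step 0: XG
Step 1: XGXX  (used choices [2])
Step 2: XGGXXGXXGX  (used choices [3, 1, 2])


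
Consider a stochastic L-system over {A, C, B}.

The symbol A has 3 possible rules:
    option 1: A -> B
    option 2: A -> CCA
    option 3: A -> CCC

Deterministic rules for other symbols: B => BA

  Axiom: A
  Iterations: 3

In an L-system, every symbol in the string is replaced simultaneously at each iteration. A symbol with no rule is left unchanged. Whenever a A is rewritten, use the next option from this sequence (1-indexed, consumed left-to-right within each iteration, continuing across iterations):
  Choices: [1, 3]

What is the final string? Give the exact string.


Answer: BACCC

Derivation:
Step 0: A
Step 1: B  (used choices [1])
Step 2: BA  (used choices [])
Step 3: BACCC  (used choices [3])


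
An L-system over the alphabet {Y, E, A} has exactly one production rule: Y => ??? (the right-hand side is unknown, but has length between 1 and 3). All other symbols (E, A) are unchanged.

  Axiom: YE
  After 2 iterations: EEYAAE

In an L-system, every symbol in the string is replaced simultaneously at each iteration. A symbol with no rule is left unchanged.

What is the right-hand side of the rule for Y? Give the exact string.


Answer: EYA

Derivation:
Trying Y => EYA:
  Step 0: YE
  Step 1: EYAE
  Step 2: EEYAAE
Matches the given result.


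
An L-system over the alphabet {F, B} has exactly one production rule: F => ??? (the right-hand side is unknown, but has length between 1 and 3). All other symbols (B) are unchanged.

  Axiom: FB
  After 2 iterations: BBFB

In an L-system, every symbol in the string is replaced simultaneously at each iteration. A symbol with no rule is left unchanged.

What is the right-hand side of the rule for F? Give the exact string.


Answer: BF

Derivation:
Trying F => BF:
  Step 0: FB
  Step 1: BFB
  Step 2: BBFB
Matches the given result.


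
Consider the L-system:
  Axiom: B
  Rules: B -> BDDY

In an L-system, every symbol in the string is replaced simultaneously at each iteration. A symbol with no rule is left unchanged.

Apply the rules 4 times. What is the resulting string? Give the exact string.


Answer: BDDYDDYDDYDDY

Derivation:
Step 0: B
Step 1: BDDY
Step 2: BDDYDDY
Step 3: BDDYDDYDDY
Step 4: BDDYDDYDDYDDY


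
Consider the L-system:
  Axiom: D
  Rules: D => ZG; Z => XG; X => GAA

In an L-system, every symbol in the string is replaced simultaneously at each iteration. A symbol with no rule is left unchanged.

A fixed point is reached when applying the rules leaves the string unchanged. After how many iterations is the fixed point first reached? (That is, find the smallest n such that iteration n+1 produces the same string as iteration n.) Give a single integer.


Step 0: D
Step 1: ZG
Step 2: XGG
Step 3: GAAGG
Step 4: GAAGG  (unchanged — fixed point at step 3)

Answer: 3


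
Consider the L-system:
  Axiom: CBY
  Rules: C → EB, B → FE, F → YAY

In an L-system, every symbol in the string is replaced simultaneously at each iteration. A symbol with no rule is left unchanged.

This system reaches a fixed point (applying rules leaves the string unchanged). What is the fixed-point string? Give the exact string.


Step 0: CBY
Step 1: EBFEY
Step 2: EFEYAYEY
Step 3: EYAYEYAYEY
Step 4: EYAYEYAYEY  (unchanged — fixed point at step 3)

Answer: EYAYEYAYEY


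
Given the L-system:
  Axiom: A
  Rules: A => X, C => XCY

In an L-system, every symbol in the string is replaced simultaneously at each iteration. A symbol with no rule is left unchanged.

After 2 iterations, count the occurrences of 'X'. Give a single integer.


Step 0: A  (0 'X')
Step 1: X  (1 'X')
Step 2: X  (1 'X')

Answer: 1


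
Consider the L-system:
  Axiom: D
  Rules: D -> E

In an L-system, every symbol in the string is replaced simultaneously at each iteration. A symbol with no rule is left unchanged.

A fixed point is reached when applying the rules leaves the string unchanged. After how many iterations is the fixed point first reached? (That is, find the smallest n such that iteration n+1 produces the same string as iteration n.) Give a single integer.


Answer: 1

Derivation:
Step 0: D
Step 1: E
Step 2: E  (unchanged — fixed point at step 1)


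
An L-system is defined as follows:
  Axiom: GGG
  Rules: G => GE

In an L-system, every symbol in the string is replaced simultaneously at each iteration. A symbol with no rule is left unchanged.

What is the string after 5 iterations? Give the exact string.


Step 0: GGG
Step 1: GEGEGE
Step 2: GEEGEEGEE
Step 3: GEEEGEEEGEEE
Step 4: GEEEEGEEEEGEEEE
Step 5: GEEEEEGEEEEEGEEEEE

Answer: GEEEEEGEEEEEGEEEEE


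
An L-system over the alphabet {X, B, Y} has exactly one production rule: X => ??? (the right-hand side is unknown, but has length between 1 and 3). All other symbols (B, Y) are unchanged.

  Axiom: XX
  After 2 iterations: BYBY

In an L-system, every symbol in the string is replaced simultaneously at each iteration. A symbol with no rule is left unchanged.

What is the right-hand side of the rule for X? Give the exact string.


Trying X => BY:
  Step 0: XX
  Step 1: BYBY
  Step 2: BYBY
Matches the given result.

Answer: BY


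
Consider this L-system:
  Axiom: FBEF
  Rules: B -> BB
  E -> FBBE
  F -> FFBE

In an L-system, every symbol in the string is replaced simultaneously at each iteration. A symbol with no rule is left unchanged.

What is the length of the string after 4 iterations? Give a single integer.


Step 0: length = 4
Step 1: length = 14
Step 2: length = 44
Step 3: length = 130
Step 4: length = 370

Answer: 370


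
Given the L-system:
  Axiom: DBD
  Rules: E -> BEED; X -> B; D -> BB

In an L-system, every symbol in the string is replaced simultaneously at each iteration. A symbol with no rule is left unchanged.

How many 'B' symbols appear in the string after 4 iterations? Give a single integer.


Answer: 5

Derivation:
Step 0: DBD  (1 'B')
Step 1: BBBBB  (5 'B')
Step 2: BBBBB  (5 'B')
Step 3: BBBBB  (5 'B')
Step 4: BBBBB  (5 'B')


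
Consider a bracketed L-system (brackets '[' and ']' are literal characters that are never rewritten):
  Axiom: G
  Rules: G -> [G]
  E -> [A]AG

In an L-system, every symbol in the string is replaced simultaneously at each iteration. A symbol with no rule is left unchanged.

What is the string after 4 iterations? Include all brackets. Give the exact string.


Answer: [[[[G]]]]

Derivation:
Step 0: G
Step 1: [G]
Step 2: [[G]]
Step 3: [[[G]]]
Step 4: [[[[G]]]]


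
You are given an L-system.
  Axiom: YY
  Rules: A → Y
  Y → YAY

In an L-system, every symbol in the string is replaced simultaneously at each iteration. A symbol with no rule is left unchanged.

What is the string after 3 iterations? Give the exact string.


Step 0: YY
Step 1: YAYYAY
Step 2: YAYYYAYYAYYYAY
Step 3: YAYYYAYYAYYAYYYAYYAYYYAYYAYYAYYYAY

Answer: YAYYYAYYAYYAYYYAYYAYYYAYYAYYAYYYAY


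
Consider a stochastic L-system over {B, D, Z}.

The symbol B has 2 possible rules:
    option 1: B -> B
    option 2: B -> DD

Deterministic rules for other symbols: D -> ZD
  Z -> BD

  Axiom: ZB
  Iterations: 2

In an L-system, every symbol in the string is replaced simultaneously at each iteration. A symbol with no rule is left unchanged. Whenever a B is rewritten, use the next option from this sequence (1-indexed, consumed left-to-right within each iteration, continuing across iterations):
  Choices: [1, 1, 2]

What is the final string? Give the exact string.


Answer: BZDDD

Derivation:
Step 0: ZB
Step 1: BDB  (used choices [1])
Step 2: BZDDD  (used choices [1, 2])


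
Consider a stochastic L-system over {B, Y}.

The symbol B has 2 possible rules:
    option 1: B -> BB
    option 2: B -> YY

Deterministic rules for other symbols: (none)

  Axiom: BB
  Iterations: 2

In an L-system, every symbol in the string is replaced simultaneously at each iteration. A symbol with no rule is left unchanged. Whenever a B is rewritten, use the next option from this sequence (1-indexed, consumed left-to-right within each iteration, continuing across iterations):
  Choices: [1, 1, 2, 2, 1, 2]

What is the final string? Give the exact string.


Answer: YYYYBBYY

Derivation:
Step 0: BB
Step 1: BBBB  (used choices [1, 1])
Step 2: YYYYBBYY  (used choices [2, 2, 1, 2])


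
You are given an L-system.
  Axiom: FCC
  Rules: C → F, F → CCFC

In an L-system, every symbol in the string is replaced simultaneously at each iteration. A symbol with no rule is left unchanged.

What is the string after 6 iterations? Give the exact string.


Answer: FFCCFCFFFCCFCFCCFCCCFCFFCCFCFCCFCFFCCFCFFFCCFCFFFCCFCFCCFCCCFCFFCCFCFCCFCFFCCFCFCCFCCCFCFFCCFCFCCFCCCFCCCFCFFCCFCFCCFCFFCCFCFFFCCFCFCCFCCCFCFFCCFCFCCFCFFCCFCFCCFCCCFCFFCCFCFCCFCFFCCFCFFFCCFCFCCFCCCFCFFCCFCFCCFCFFCCFCFCCFCCCFCFFCCFCFCCFCCCFCCCFCFFCCFCFCCFCFFCCFCFFFCCFCFCCFCCCFCFFCCFCFCCFCFFCCFCFCCFCCCFCFFCCFCFCCFCCCFCCCFCFFCCFCFCCFCCCFCCCFCFFCCFCFCCFCFFCCFCFFFCCFCFCCFCCCFCFFCCFCFCCFCFFCCFCFCCFCCCFCFFCCFCFCCFC

Derivation:
Step 0: FCC
Step 1: CCFCFF
Step 2: FFCCFCFCCFCCCFC
Step 3: CCFCCCFCFFCCFCFCCFCFFCCFCFFFCCFCF
Step 4: FFCCFCFFFCCFCFCCFCCCFCFFCCFCFCCFCFFCCFCFCCFCCCFCFFCCFCFCCFCCCFCCCFCFFCCFCFCCFC
Step 5: CCFCCCFCFFCCFCFCCFCCCFCCCFCFFCCFCFCCFCFFCCFCFFFCCFCFCCFCCCFCFFCCFCFCCFCFFCCFCFCCFCCCFCFFCCFCFCCFCFFCCFCFFFCCFCFCCFCCCFCFFCCFCFCCFCFFCCFCFFFCCFCFFFCCFCFCCFCCCFCFFCCFCFCCFCFFCCFCF
Step 6: FFCCFCFFFCCFCFCCFCCCFCFFCCFCFCCFCFFCCFCFFFCCFCFFFCCFCFCCFCCCFCFFCCFCFCCFCFFCCFCFCCFCCCFCFFCCFCFCCFCCCFCCCFCFFCCFCFCCFCFFCCFCFFFCCFCFCCFCCCFCFFCCFCFCCFCFFCCFCFCCFCCCFCFFCCFCFCCFCFFCCFCFFFCCFCFCCFCCCFCFFCCFCFCCFCFFCCFCFCCFCCCFCFFCCFCFCCFCCCFCCCFCFFCCFCFCCFCFFCCFCFFFCCFCFCCFCCCFCFFCCFCFCCFCFFCCFCFCCFCCCFCFFCCFCFCCFCCCFCCCFCFFCCFCFCCFCCCFCCCFCFFCCFCFCCFCFFCCFCFFFCCFCFCCFCCCFCFFCCFCFCCFCFFCCFCFCCFCCCFCFFCCFCFCCFC


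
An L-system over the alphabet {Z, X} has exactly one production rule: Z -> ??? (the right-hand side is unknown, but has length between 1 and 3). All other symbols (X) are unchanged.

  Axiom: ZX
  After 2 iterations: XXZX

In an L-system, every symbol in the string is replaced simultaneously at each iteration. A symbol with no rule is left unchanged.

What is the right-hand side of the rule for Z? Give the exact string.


Answer: XZ

Derivation:
Trying Z -> XZ:
  Step 0: ZX
  Step 1: XZX
  Step 2: XXZX
Matches the given result.


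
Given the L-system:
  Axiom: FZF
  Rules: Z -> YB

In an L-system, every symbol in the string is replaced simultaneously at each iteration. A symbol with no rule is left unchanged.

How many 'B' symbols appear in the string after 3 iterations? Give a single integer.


Answer: 1

Derivation:
Step 0: FZF  (0 'B')
Step 1: FYBF  (1 'B')
Step 2: FYBF  (1 'B')
Step 3: FYBF  (1 'B')


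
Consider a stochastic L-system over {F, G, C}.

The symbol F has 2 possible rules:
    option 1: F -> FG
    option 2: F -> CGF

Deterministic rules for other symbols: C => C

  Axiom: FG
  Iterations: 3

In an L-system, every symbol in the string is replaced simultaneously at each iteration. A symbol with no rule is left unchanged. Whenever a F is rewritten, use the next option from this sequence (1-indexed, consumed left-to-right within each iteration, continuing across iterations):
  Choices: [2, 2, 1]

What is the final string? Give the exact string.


Answer: CGCGFGG

Derivation:
Step 0: FG
Step 1: CGFG  (used choices [2])
Step 2: CGCGFG  (used choices [2])
Step 3: CGCGFGG  (used choices [1])


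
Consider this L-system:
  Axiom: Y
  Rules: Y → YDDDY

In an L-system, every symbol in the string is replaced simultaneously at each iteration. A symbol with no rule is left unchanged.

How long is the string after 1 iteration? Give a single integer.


Step 0: length = 1
Step 1: length = 5

Answer: 5


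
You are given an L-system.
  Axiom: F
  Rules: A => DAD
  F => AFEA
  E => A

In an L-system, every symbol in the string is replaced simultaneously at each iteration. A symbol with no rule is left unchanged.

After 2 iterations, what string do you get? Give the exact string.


Step 0: F
Step 1: AFEA
Step 2: DADAFEAADAD

Answer: DADAFEAADAD


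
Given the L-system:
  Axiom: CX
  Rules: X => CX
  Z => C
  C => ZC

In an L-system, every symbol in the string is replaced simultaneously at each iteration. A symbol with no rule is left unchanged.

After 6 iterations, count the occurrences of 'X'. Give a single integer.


Step 0: CX  (1 'X')
Step 1: ZCCX  (1 'X')
Step 2: CZCZCCX  (1 'X')
Step 3: ZCCZCCZCZCCX  (1 'X')
Step 4: CZCZCCZCZCCZCCZCZCCX  (1 'X')
Step 5: ZCCZCCZCZCCZCCZCZCCZCZCCZCCZCZCCX  (1 'X')
Step 6: CZCZCCZCZCCZCCZCZCCZCZCCZCCZCZCCZCCZCZCCZCZCCZCCZCZCCX  (1 'X')

Answer: 1


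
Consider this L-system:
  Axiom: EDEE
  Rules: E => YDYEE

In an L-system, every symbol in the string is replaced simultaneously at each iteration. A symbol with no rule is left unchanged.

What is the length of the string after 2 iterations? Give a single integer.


Answer: 40

Derivation:
Step 0: length = 4
Step 1: length = 16
Step 2: length = 40


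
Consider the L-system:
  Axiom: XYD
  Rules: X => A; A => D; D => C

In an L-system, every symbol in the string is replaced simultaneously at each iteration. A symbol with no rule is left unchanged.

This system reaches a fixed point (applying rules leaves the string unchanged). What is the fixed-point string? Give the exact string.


Step 0: XYD
Step 1: AYC
Step 2: DYC
Step 3: CYC
Step 4: CYC  (unchanged — fixed point at step 3)

Answer: CYC


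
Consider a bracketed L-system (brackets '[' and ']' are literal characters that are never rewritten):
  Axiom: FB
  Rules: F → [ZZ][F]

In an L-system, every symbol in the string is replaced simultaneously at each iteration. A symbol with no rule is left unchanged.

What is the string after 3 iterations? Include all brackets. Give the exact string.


Step 0: FB
Step 1: [ZZ][F]B
Step 2: [ZZ][[ZZ][F]]B
Step 3: [ZZ][[ZZ][[ZZ][F]]]B

Answer: [ZZ][[ZZ][[ZZ][F]]]B


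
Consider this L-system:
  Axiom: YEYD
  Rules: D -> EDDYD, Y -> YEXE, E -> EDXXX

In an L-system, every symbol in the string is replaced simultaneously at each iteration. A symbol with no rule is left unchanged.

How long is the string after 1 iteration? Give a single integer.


Answer: 18

Derivation:
Step 0: length = 4
Step 1: length = 18


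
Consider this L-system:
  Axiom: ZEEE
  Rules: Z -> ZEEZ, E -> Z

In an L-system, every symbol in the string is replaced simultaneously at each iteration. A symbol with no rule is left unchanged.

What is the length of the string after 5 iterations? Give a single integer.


Answer: 436

Derivation:
Step 0: length = 4
Step 1: length = 7
Step 2: length = 22
Step 3: length = 58
Step 4: length = 160
Step 5: length = 436


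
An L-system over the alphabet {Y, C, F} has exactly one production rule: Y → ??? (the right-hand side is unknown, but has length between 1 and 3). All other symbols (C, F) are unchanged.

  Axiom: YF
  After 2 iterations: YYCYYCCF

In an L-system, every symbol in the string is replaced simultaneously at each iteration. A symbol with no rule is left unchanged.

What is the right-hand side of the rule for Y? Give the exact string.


Answer: YYC

Derivation:
Trying Y → YYC:
  Step 0: YF
  Step 1: YYCF
  Step 2: YYCYYCCF
Matches the given result.


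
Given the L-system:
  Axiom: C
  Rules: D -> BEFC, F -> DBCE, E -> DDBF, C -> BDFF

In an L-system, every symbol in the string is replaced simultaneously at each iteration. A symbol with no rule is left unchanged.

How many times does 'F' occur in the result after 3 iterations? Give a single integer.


Step 0: C  (0 'F')
Step 1: BDFF  (2 'F')
Step 2: BBEFCDBCEDBCE  (1 'F')
Step 3: BBDDBFDBCEBDFFBEFCBBDFFDDBFBEFCBBDFFDDBF  (11 'F')

Answer: 11


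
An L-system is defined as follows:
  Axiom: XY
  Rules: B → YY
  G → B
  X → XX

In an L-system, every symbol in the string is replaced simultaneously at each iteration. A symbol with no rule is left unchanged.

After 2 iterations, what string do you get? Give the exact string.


Step 0: XY
Step 1: XXY
Step 2: XXXXY

Answer: XXXXY


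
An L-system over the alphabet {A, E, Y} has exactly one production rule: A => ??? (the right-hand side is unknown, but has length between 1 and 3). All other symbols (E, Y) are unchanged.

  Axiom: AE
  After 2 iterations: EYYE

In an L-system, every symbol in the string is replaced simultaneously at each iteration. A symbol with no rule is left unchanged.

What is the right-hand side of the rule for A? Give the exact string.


Trying A => EYY:
  Step 0: AE
  Step 1: EYYE
  Step 2: EYYE
Matches the given result.

Answer: EYY


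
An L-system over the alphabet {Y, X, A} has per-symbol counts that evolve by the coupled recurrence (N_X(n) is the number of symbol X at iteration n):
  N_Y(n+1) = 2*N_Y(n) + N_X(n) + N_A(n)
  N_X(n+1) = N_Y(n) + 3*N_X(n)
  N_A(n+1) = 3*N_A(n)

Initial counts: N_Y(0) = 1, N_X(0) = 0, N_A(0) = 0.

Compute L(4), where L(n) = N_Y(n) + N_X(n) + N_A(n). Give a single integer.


Step 0: N_Y=1, N_X=0, N_A=0, L=1
Step 1: N_Y=2, N_X=1, N_A=0, L=3
Step 2: N_Y=5, N_X=5, N_A=0, L=10
Step 3: N_Y=15, N_X=20, N_A=0, L=35
Step 4: N_Y=50, N_X=75, N_A=0, L=125

Answer: 125


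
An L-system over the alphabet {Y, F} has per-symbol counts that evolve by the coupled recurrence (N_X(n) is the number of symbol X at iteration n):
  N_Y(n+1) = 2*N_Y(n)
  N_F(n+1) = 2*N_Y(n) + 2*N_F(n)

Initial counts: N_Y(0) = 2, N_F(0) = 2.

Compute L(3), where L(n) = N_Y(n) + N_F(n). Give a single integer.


Step 0: N_Y=2, N_F=2, L=4
Step 1: N_Y=4, N_F=8, L=12
Step 2: N_Y=8, N_F=24, L=32
Step 3: N_Y=16, N_F=64, L=80

Answer: 80


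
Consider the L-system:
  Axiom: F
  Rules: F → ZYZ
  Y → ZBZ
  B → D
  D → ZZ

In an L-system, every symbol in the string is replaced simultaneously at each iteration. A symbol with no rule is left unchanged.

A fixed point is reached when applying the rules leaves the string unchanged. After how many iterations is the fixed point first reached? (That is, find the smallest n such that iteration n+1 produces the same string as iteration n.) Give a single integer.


Step 0: F
Step 1: ZYZ
Step 2: ZZBZZ
Step 3: ZZDZZ
Step 4: ZZZZZZ
Step 5: ZZZZZZ  (unchanged — fixed point at step 4)

Answer: 4


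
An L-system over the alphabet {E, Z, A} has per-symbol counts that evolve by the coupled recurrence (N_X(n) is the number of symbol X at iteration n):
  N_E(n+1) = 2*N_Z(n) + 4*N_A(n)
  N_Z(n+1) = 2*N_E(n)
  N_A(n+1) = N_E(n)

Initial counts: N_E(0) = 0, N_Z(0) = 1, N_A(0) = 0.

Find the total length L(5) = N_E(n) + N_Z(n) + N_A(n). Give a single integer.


Answer: 128

Derivation:
Step 0: N_E=0, N_Z=1, N_A=0, L=1
Step 1: N_E=2, N_Z=0, N_A=0, L=2
Step 2: N_E=0, N_Z=4, N_A=2, L=6
Step 3: N_E=16, N_Z=0, N_A=0, L=16
Step 4: N_E=0, N_Z=32, N_A=16, L=48
Step 5: N_E=128, N_Z=0, N_A=0, L=128


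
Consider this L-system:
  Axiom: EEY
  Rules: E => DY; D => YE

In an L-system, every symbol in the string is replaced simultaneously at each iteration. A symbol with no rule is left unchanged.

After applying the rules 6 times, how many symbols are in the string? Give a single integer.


Answer: 15

Derivation:
Step 0: length = 3
Step 1: length = 5
Step 2: length = 7
Step 3: length = 9
Step 4: length = 11
Step 5: length = 13
Step 6: length = 15


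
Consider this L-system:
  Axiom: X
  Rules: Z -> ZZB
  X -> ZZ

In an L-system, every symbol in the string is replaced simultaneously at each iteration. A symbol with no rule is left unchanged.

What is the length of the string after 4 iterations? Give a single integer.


Answer: 30

Derivation:
Step 0: length = 1
Step 1: length = 2
Step 2: length = 6
Step 3: length = 14
Step 4: length = 30


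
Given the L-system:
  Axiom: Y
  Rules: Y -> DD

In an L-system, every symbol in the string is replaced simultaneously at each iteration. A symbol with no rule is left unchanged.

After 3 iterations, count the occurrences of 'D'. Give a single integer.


Answer: 2

Derivation:
Step 0: Y  (0 'D')
Step 1: DD  (2 'D')
Step 2: DD  (2 'D')
Step 3: DD  (2 'D')


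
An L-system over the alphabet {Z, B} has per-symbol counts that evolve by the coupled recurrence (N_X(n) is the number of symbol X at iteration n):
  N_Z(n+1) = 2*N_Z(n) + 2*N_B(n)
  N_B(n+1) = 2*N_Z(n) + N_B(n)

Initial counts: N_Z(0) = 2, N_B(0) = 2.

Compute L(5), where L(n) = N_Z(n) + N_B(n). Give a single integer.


Answer: 2258

Derivation:
Step 0: N_Z=2, N_B=2, L=4
Step 1: N_Z=8, N_B=6, L=14
Step 2: N_Z=28, N_B=22, L=50
Step 3: N_Z=100, N_B=78, L=178
Step 4: N_Z=356, N_B=278, L=634
Step 5: N_Z=1268, N_B=990, L=2258


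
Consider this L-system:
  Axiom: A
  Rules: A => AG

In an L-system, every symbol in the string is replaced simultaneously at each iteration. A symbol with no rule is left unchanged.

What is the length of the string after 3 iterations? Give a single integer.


Step 0: length = 1
Step 1: length = 2
Step 2: length = 3
Step 3: length = 4

Answer: 4


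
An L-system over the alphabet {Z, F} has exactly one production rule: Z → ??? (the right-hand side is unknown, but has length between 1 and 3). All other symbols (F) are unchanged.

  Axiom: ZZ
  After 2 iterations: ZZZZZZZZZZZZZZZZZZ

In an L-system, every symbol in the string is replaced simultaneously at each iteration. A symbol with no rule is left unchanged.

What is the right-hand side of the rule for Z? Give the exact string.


Trying Z → ZZZ:
  Step 0: ZZ
  Step 1: ZZZZZZ
  Step 2: ZZZZZZZZZZZZZZZZZZ
Matches the given result.

Answer: ZZZ


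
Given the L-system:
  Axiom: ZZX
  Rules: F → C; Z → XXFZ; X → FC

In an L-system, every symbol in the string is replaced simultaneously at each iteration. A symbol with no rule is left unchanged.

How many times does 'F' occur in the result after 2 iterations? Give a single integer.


Step 0: ZZX  (0 'F')
Step 1: XXFZXXFZFC  (3 'F')
Step 2: FCFCCXXFZFCFCCXXFZCC  (6 'F')

Answer: 6


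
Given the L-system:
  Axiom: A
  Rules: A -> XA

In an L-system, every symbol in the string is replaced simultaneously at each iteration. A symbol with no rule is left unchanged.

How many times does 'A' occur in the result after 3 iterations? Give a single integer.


Step 0: A  (1 'A')
Step 1: XA  (1 'A')
Step 2: XXA  (1 'A')
Step 3: XXXA  (1 'A')

Answer: 1


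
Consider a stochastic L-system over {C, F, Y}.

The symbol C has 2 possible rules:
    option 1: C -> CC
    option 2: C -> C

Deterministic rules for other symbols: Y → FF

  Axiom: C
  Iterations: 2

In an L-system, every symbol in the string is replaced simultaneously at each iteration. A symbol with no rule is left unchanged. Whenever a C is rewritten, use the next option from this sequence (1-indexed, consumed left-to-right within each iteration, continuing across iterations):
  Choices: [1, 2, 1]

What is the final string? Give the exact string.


Answer: CCC

Derivation:
Step 0: C
Step 1: CC  (used choices [1])
Step 2: CCC  (used choices [2, 1])


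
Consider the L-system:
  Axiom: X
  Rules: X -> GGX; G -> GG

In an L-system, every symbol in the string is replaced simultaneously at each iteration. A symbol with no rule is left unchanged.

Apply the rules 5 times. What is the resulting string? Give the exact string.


Step 0: X
Step 1: GGX
Step 2: GGGGGGX
Step 3: GGGGGGGGGGGGGGX
Step 4: GGGGGGGGGGGGGGGGGGGGGGGGGGGGGGX
Step 5: GGGGGGGGGGGGGGGGGGGGGGGGGGGGGGGGGGGGGGGGGGGGGGGGGGGGGGGGGGGGGGX

Answer: GGGGGGGGGGGGGGGGGGGGGGGGGGGGGGGGGGGGGGGGGGGGGGGGGGGGGGGGGGGGGGX


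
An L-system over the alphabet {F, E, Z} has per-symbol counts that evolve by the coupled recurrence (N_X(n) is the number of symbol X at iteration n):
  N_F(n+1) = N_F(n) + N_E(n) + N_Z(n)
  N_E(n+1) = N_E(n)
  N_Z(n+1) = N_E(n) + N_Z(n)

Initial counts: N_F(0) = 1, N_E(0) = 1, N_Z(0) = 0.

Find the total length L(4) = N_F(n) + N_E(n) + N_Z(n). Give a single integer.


Answer: 16

Derivation:
Step 0: N_F=1, N_E=1, N_Z=0, L=2
Step 1: N_F=2, N_E=1, N_Z=1, L=4
Step 2: N_F=4, N_E=1, N_Z=2, L=7
Step 3: N_F=7, N_E=1, N_Z=3, L=11
Step 4: N_F=11, N_E=1, N_Z=4, L=16


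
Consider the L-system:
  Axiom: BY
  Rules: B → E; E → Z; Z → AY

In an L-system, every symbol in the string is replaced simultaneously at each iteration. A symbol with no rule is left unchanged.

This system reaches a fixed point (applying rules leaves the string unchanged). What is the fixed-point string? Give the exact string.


Answer: AYY

Derivation:
Step 0: BY
Step 1: EY
Step 2: ZY
Step 3: AYY
Step 4: AYY  (unchanged — fixed point at step 3)


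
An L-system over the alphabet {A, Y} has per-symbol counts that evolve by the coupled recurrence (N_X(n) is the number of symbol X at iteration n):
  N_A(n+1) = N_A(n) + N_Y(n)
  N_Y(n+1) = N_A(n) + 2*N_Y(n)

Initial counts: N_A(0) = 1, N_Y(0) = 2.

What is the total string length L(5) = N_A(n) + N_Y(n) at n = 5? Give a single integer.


Answer: 377

Derivation:
Step 0: N_A=1, N_Y=2, L=3
Step 1: N_A=3, N_Y=5, L=8
Step 2: N_A=8, N_Y=13, L=21
Step 3: N_A=21, N_Y=34, L=55
Step 4: N_A=55, N_Y=89, L=144
Step 5: N_A=144, N_Y=233, L=377


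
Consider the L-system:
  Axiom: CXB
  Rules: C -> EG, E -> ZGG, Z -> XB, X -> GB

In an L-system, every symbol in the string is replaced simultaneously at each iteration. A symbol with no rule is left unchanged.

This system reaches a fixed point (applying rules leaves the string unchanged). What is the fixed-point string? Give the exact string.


Answer: GBBGGGGBB

Derivation:
Step 0: CXB
Step 1: EGGBB
Step 2: ZGGGGBB
Step 3: XBGGGGBB
Step 4: GBBGGGGBB
Step 5: GBBGGGGBB  (unchanged — fixed point at step 4)


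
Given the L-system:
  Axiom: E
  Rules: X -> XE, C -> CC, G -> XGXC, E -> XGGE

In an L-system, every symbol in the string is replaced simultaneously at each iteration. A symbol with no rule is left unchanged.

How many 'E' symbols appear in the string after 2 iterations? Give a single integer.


Step 0: E  (1 'E')
Step 1: XGGE  (1 'E')
Step 2: XEXGXCXGXCXGGE  (2 'E')

Answer: 2


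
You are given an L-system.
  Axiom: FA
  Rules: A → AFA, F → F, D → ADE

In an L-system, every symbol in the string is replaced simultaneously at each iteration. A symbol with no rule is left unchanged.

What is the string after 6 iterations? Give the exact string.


Answer: FAFAFAFAFAFAFAFAFAFAFAFAFAFAFAFAFAFAFAFAFAFAFAFAFAFAFAFAFAFAFAFAFAFAFAFAFAFAFAFAFAFAFAFAFAFAFAFAFAFAFAFAFAFAFAFAFAFAFAFAFAFAFAFA

Derivation:
Step 0: FA
Step 1: FAFA
Step 2: FAFAFAFA
Step 3: FAFAFAFAFAFAFAFA
Step 4: FAFAFAFAFAFAFAFAFAFAFAFAFAFAFAFA
Step 5: FAFAFAFAFAFAFAFAFAFAFAFAFAFAFAFAFAFAFAFAFAFAFAFAFAFAFAFAFAFAFAFA
Step 6: FAFAFAFAFAFAFAFAFAFAFAFAFAFAFAFAFAFAFAFAFAFAFAFAFAFAFAFAFAFAFAFAFAFAFAFAFAFAFAFAFAFAFAFAFAFAFAFAFAFAFAFAFAFAFAFAFAFAFAFAFAFAFAFA


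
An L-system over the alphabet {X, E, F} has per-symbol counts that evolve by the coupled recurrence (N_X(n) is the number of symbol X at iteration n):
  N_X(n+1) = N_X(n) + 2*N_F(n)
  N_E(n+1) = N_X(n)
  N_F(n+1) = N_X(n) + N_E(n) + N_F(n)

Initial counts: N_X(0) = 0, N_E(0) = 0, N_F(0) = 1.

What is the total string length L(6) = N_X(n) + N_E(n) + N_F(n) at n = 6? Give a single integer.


Answer: 433

Derivation:
Step 0: N_X=0, N_E=0, N_F=1, L=1
Step 1: N_X=2, N_E=0, N_F=1, L=3
Step 2: N_X=4, N_E=2, N_F=3, L=9
Step 3: N_X=10, N_E=4, N_F=9, L=23
Step 4: N_X=28, N_E=10, N_F=23, L=61
Step 5: N_X=74, N_E=28, N_F=61, L=163
Step 6: N_X=196, N_E=74, N_F=163, L=433


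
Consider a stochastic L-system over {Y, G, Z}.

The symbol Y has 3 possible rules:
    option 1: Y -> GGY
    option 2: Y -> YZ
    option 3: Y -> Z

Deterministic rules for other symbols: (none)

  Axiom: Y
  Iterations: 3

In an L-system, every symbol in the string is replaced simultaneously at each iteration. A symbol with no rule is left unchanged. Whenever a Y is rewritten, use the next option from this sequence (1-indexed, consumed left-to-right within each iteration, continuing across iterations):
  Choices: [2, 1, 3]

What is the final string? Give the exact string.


Answer: GGZZ

Derivation:
Step 0: Y
Step 1: YZ  (used choices [2])
Step 2: GGYZ  (used choices [1])
Step 3: GGZZ  (used choices [3])


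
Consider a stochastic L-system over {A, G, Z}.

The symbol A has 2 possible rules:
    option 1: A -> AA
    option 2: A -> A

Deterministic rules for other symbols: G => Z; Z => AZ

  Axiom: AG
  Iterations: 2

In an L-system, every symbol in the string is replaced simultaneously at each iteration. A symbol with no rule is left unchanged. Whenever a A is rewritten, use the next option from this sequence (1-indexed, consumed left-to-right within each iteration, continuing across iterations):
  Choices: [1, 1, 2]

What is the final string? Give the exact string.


Step 0: AG
Step 1: AAZ  (used choices [1])
Step 2: AAAAZ  (used choices [1, 2])

Answer: AAAAZ
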